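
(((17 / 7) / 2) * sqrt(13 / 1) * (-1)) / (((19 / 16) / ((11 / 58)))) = -748 * sqrt(13) / 3857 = -0.70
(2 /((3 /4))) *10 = 80 /3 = 26.67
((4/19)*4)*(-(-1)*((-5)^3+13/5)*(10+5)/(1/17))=-499392/19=-26283.79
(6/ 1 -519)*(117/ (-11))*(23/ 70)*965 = 266433219/ 154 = 1730085.84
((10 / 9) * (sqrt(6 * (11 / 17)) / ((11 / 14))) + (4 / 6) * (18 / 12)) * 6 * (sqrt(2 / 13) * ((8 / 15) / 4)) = 4 * sqrt(26) / 65 + 224 * sqrt(7293) / 21879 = 1.19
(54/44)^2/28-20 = -270311/13552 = -19.95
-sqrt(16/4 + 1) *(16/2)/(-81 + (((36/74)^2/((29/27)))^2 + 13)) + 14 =3152338802 *sqrt(5)/26775747941 + 14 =14.26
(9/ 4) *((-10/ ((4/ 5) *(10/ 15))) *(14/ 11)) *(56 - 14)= -99225/ 44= -2255.11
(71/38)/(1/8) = 284/19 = 14.95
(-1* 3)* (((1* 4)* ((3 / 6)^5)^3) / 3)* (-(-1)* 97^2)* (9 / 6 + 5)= -122317 / 16384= -7.47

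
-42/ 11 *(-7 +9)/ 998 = -42/ 5489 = -0.01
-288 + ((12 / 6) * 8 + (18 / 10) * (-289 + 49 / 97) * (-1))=119936 / 485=247.29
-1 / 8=-0.12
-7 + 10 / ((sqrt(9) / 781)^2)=6099547 / 9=677727.44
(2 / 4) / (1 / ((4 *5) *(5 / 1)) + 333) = 50 / 33301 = 0.00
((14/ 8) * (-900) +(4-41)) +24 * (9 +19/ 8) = -1339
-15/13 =-1.15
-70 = -70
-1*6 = -6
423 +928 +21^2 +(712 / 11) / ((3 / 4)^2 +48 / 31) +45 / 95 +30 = 405509047 / 218823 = 1853.14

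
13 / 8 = 1.62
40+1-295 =-254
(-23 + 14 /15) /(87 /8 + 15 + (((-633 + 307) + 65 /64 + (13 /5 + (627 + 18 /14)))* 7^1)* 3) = -21184 /6191811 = -0.00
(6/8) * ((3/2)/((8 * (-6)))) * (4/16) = -3/512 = -0.01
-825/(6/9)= -2475/2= -1237.50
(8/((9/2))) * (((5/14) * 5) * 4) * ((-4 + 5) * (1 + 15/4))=3800/63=60.32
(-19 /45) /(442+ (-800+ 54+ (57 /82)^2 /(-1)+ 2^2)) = 127756 /90920205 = 0.00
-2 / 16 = -1 / 8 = -0.12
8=8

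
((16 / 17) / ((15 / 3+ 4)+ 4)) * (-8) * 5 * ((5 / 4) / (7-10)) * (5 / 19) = 4000 / 12597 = 0.32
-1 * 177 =-177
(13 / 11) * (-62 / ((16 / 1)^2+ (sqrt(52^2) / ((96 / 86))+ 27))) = -9672 / 43505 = -0.22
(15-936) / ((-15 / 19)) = 5833 / 5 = 1166.60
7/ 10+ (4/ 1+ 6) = 107/ 10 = 10.70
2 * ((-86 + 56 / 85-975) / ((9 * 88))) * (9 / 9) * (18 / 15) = -30043 / 9350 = -3.21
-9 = -9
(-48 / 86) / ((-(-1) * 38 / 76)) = -48 / 43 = -1.12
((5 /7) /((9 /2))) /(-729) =-10 /45927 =-0.00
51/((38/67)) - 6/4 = 1680/19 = 88.42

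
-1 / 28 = -0.04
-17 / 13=-1.31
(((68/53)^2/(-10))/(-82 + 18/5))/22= 289/3028102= 0.00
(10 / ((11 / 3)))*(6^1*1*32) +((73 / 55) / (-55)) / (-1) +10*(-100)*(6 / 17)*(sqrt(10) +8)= -118270759 / 51425- 6000*sqrt(10) / 17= -3415.97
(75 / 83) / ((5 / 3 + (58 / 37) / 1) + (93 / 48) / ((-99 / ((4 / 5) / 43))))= 236263500 / 845543659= 0.28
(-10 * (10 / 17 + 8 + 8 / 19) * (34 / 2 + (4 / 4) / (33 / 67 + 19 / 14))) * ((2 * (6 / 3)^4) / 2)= -2833920960 / 112081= -25284.58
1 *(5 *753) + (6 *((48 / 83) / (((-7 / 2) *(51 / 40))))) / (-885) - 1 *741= 1762215344 / 582743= 3024.00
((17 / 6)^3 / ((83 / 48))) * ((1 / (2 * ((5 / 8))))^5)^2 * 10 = 20606615552 / 1458984375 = 14.12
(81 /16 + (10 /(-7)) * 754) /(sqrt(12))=-120073 * sqrt(3) /672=-309.48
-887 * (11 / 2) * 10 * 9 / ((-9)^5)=48785 / 6561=7.44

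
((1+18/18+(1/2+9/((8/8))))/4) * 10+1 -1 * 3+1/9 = 967/36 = 26.86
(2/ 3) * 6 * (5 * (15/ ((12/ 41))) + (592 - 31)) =3269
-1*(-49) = 49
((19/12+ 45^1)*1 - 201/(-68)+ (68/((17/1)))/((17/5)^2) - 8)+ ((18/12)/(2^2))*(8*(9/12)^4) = 9507193/221952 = 42.83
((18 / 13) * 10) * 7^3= 61740 / 13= 4749.23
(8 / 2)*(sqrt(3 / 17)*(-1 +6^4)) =5180*sqrt(51) / 17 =2176.04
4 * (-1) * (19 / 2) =-38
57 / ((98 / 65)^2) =240825 / 9604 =25.08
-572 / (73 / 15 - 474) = 1.22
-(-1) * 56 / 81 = 56 / 81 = 0.69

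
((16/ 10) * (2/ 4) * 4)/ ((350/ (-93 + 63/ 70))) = -3684/ 4375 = -0.84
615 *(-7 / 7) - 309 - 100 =-1024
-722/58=-361/29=-12.45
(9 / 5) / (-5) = -9 / 25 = -0.36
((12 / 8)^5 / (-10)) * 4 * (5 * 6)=-729 / 8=-91.12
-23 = -23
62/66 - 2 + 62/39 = 227/429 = 0.53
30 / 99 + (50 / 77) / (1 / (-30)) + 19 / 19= -4199 / 231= -18.18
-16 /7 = -2.29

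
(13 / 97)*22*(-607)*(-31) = 5381662 / 97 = 55481.05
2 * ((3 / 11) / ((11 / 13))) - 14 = -1616 / 121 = -13.36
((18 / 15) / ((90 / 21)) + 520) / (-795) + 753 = 14952868 / 19875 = 752.35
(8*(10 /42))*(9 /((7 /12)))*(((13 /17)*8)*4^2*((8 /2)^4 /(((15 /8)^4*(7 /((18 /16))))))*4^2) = 111669149696 /728875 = 153207.55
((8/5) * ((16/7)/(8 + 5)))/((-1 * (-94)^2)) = -32/1005095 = -0.00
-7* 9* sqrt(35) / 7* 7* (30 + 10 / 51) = -32340* sqrt(35) / 17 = -11254.47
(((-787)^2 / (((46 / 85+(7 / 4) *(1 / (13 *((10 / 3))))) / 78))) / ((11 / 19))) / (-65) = -124835060688 / 56551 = -2207477.51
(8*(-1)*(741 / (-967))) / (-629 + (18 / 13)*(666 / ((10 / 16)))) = 385320 / 53203373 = 0.01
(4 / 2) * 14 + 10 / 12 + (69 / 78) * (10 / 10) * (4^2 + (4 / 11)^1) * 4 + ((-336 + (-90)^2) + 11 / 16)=53892167 / 6864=7851.42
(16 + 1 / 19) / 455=61 / 1729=0.04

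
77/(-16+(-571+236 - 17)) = -77/368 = -0.21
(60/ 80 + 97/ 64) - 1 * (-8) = 657/ 64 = 10.27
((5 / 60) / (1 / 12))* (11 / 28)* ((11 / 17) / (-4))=-0.06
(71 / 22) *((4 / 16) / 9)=71 / 792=0.09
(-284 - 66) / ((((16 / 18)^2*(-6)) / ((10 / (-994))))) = -3375 / 4544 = -0.74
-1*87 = -87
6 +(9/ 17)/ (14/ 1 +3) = 1743/ 289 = 6.03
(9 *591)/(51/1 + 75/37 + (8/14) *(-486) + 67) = -1377621/40841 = -33.73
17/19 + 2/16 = 155/152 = 1.02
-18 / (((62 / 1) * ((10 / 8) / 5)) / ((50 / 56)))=-1.04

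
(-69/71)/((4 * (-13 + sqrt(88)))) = 23 * sqrt(22)/3834 + 299/7668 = 0.07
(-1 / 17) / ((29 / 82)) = -82 / 493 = -0.17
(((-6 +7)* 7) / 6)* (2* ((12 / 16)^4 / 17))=189 / 4352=0.04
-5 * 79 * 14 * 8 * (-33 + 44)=-486640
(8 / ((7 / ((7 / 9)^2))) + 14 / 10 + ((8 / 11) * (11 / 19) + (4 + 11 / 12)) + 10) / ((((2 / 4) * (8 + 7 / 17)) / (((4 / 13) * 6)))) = 36479756 / 4768335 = 7.65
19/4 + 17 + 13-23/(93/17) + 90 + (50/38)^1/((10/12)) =122.12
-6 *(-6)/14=18/7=2.57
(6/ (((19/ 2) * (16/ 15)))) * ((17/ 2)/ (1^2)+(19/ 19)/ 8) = 3105/ 608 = 5.11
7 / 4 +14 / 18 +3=199 / 36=5.53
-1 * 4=-4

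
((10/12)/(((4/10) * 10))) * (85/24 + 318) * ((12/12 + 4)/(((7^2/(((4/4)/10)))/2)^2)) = 7717/1382976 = 0.01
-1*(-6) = 6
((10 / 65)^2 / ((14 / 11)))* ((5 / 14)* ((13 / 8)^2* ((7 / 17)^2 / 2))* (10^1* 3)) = 825 / 18496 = 0.04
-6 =-6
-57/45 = -19/15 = -1.27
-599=-599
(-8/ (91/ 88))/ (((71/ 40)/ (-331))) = 9320960/ 6461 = 1442.65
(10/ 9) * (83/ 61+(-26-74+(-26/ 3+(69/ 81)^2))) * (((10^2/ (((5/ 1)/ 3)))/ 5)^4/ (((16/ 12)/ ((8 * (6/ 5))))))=-9706541056/ 549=-17680402.65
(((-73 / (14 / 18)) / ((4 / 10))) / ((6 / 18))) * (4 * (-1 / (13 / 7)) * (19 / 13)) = 374490 / 169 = 2215.92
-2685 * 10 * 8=-214800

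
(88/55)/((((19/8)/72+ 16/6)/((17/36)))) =2176/7775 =0.28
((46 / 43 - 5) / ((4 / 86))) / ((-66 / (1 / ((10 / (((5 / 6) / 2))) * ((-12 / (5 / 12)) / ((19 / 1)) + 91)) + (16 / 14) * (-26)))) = -7171739263 / 188518176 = -38.04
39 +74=113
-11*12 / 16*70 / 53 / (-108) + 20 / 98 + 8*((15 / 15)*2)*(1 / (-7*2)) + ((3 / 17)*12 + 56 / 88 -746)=-744.08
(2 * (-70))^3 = -2744000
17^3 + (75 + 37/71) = 354185/71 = 4988.52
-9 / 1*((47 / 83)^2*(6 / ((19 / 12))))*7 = -10020024 / 130891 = -76.55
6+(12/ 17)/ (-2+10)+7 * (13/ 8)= 17.46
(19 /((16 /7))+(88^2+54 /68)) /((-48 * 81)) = -2108845 /1057536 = -1.99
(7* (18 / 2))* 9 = 567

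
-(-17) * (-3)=-51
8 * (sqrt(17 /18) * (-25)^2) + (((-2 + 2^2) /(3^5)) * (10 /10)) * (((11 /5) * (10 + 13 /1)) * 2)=1012 /1215 + 2500 * sqrt(34) /3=4859.96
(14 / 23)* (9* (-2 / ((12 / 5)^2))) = -175 / 92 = -1.90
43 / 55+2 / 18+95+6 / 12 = 95429 / 990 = 96.39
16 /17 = 0.94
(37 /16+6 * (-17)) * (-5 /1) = 7975 /16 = 498.44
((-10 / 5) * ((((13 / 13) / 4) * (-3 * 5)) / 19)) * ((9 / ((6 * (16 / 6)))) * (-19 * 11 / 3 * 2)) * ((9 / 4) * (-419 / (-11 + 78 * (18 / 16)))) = 1866645 / 4912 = 380.02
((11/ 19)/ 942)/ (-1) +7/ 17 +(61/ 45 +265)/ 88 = 345193693/ 100407780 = 3.44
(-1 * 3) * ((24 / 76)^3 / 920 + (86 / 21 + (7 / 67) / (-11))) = -49879237354 / 4069341815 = -12.26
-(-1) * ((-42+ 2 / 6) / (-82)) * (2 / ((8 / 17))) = 2125 / 984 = 2.16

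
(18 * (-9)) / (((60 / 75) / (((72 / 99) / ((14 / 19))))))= -15390 / 77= -199.87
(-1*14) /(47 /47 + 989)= -7 /495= -0.01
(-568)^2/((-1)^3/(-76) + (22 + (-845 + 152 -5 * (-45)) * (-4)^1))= 24519424/143945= 170.34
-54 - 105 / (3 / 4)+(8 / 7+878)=4796 / 7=685.14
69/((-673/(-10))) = 1.03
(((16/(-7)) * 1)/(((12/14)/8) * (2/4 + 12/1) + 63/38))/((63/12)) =-0.15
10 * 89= 890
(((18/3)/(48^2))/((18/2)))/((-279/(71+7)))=-0.00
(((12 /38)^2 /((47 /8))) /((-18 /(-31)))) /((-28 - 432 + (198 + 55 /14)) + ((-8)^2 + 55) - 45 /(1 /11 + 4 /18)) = -215264 /2082309009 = -0.00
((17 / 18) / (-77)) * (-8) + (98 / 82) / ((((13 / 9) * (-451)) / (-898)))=26435138 / 15144129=1.75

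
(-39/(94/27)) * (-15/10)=3159/188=16.80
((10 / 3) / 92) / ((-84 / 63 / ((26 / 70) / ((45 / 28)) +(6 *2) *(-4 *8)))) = 21587 / 2070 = 10.43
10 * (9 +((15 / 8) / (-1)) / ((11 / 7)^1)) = 3435 / 44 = 78.07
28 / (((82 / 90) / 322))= 405720 / 41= 9895.61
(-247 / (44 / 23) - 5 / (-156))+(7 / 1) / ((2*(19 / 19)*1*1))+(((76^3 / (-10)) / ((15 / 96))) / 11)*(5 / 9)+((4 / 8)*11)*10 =-183522401 / 12870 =-14259.70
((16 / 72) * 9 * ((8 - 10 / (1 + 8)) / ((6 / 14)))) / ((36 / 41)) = 8897 / 243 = 36.61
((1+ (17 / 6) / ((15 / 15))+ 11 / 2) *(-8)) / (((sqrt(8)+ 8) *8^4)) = -0.00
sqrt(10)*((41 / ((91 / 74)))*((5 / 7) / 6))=7585*sqrt(10) / 1911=12.55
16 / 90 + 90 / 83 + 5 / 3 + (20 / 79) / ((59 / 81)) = 57037379 / 17408835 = 3.28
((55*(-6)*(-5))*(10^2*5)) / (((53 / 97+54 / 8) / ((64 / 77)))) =1862400000 / 19817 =93979.92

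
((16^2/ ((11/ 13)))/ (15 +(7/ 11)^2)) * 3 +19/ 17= 237803/ 3961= 60.04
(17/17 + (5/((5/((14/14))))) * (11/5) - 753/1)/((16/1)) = -3749/80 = -46.86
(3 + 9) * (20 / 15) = 16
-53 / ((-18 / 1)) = 53 / 18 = 2.94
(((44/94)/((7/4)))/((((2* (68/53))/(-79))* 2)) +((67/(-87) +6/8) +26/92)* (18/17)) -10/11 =-194860136/41035841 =-4.75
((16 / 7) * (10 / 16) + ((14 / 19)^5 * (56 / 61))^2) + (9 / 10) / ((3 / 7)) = 5698480475543879207 / 1596958828169426470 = 3.57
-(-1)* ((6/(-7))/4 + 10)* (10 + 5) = 2055/14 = 146.79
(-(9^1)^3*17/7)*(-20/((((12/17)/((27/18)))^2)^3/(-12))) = -4487053389255/114688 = -39124000.67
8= 8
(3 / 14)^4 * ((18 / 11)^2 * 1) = 0.01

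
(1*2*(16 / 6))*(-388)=-6208 / 3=-2069.33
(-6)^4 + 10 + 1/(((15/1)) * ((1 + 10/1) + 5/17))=3761297/2880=1306.01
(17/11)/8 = 17/88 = 0.19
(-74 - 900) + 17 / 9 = -8749 / 9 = -972.11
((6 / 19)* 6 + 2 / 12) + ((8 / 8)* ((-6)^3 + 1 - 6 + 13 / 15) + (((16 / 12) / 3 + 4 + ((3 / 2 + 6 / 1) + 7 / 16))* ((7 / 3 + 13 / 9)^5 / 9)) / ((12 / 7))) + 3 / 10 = 217961480729 / 545258466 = 399.74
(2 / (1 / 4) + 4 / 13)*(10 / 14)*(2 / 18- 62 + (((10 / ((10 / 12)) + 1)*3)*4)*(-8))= -707340 / 91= -7772.97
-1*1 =-1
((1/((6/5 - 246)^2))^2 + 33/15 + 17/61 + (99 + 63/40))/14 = 70548705837620897/9584148766187520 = 7.36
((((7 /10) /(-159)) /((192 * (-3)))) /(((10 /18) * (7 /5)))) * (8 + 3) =11 /101760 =0.00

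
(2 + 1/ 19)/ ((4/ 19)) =39/ 4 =9.75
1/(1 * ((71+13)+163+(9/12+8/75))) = 300/74357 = 0.00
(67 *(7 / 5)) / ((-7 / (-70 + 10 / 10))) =4623 / 5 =924.60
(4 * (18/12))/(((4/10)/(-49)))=-735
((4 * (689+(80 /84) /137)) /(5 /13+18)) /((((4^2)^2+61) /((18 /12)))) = 51539098 /72656717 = 0.71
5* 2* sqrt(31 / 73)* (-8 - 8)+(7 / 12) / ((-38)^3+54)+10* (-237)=-2474.27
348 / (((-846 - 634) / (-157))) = 13659 / 370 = 36.92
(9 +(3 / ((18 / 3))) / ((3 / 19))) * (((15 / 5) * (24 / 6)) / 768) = 73 / 384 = 0.19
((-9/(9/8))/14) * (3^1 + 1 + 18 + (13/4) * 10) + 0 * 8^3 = -218/7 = -31.14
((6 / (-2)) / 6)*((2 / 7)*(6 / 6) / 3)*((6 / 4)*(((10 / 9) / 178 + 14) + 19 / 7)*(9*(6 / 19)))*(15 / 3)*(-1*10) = 14062800 / 82859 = 169.72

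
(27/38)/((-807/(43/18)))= -43/20444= -0.00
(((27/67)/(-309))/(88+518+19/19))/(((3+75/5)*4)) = -1/33511256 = -0.00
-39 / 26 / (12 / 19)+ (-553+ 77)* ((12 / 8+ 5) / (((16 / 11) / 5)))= -10638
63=63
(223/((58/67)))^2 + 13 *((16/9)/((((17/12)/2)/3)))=3800566873/57188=66457.42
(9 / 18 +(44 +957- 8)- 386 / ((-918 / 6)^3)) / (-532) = -7116594271 / 3810797928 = -1.87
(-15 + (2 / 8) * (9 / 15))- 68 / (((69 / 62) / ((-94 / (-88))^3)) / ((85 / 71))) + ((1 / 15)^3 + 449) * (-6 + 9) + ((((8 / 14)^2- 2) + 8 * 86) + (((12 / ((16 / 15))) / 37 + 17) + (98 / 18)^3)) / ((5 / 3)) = 1687233854459971759 / 957565119357000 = 1762.00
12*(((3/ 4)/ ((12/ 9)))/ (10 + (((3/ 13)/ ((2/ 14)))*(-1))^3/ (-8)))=118638/ 185021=0.64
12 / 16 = 3 / 4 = 0.75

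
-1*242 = -242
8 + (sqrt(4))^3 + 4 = 20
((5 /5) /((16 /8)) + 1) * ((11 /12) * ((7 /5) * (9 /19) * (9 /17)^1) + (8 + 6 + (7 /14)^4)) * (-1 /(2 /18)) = -10035657 /51680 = -194.19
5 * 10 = 50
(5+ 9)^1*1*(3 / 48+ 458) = 6412.88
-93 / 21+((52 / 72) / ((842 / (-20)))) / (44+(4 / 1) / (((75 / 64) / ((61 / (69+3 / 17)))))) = -520360143 / 117490996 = -4.43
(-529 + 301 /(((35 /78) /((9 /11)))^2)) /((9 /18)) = 19977994 /21175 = 943.47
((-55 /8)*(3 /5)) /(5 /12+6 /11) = -1089 /254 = -4.29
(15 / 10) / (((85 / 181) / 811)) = 2590.43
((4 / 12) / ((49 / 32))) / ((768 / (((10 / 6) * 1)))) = 5 / 10584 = 0.00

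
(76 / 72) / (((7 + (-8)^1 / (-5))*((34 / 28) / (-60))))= -13300 / 2193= -6.06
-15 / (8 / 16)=-30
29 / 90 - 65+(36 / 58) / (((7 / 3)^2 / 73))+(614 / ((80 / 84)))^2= 531487480291 / 1278900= 415581.73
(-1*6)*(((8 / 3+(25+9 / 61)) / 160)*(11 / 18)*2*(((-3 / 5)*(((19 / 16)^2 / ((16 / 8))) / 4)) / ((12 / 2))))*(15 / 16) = 2021239 / 95944704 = 0.02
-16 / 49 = -0.33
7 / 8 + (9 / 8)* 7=35 / 4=8.75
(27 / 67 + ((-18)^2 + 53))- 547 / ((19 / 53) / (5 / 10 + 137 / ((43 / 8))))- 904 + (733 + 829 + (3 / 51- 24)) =-71918916145 / 1861126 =-38642.69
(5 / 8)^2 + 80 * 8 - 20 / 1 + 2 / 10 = 198589 / 320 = 620.59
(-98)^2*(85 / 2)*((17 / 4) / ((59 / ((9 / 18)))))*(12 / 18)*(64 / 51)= 6530720 / 531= 12298.91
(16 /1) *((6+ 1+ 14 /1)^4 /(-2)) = -1555848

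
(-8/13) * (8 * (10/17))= -640/221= -2.90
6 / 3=2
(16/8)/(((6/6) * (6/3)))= 1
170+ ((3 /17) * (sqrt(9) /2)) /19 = 109829 /646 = 170.01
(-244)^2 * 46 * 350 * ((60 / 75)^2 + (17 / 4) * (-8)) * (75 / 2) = -1199120529600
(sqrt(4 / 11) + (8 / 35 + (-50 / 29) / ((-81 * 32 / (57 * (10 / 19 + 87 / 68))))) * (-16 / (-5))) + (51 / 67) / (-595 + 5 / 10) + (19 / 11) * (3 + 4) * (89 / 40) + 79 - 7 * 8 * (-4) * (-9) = -1075052745849847 / 563105881800 + 2 * sqrt(11) / 11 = -1908.55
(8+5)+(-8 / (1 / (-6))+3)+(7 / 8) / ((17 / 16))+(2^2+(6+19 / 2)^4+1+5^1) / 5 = 15790737 / 1360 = 11610.84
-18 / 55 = -0.33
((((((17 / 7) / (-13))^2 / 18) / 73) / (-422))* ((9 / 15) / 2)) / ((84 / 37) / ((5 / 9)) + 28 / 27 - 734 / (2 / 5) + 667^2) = -96237 / 2258266872082097968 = -0.00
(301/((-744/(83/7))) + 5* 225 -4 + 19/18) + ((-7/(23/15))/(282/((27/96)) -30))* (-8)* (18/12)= 83686014077/74899224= 1117.31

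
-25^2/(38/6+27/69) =-43125/464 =-92.94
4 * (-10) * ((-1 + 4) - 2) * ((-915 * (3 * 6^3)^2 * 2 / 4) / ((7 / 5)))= 38421216000 / 7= 5488745142.86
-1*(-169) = 169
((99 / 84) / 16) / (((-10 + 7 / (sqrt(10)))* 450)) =-11 / 639072 - 11* sqrt(10) / 9129600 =-0.00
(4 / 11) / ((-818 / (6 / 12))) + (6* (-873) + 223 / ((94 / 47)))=-46128249 / 8998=-5126.50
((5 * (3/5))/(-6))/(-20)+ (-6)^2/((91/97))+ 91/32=600489/14560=41.24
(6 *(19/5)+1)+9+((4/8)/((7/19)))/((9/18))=1243/35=35.51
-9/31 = -0.29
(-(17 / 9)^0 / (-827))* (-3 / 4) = -3 / 3308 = -0.00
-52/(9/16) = -832/9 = -92.44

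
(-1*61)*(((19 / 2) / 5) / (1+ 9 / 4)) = -2318 / 65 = -35.66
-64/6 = -32/3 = -10.67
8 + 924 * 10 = 9248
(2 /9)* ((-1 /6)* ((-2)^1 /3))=2 /81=0.02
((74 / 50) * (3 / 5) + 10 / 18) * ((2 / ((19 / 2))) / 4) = 1624 / 21375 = 0.08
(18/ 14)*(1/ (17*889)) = 9/ 105791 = 0.00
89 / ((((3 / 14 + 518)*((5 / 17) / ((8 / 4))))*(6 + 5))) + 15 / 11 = 586489 / 399025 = 1.47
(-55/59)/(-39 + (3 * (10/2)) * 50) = -55/41949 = -0.00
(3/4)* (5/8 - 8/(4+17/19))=-751/992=-0.76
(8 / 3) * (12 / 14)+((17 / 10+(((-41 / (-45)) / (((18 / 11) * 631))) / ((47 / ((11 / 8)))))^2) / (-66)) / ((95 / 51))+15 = 17.27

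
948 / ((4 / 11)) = 2607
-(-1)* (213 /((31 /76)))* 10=5221.94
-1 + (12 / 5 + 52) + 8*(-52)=-1813 / 5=-362.60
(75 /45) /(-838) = -5 /2514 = -0.00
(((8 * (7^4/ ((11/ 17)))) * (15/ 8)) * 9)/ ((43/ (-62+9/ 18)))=-677766285/ 946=-716454.85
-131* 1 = -131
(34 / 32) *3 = 51 / 16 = 3.19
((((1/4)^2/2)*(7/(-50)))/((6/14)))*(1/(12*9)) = -49/518400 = -0.00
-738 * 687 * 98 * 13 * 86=-55549605384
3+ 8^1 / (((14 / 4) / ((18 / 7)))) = 435 / 49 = 8.88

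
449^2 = 201601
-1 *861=-861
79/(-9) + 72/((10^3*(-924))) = -3041527/346500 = -8.78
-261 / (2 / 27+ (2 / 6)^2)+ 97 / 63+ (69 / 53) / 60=-94015463 / 66780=-1407.84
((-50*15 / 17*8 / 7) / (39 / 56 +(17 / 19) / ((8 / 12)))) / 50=-6080 / 12291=-0.49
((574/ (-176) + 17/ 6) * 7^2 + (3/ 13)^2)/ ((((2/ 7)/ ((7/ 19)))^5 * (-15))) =4.97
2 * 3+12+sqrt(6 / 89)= sqrt(534) / 89+18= 18.26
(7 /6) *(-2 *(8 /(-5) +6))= -154 /15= -10.27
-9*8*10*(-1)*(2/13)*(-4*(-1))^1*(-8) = -46080/13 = -3544.62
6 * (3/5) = 18/5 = 3.60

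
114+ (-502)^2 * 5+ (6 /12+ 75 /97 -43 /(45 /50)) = 2200112767 /1746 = 1260087.50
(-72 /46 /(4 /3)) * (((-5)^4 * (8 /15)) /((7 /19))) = -171000 /161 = -1062.11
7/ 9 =0.78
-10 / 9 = -1.11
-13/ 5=-2.60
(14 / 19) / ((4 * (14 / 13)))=13 / 76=0.17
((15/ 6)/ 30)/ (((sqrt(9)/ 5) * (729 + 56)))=1/ 5652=0.00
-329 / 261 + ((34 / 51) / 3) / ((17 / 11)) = -4955 / 4437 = -1.12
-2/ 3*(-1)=2/ 3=0.67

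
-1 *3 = -3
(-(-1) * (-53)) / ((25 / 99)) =-5247 / 25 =-209.88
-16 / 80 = -1 / 5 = -0.20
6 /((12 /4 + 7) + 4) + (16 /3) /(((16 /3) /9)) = 66 /7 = 9.43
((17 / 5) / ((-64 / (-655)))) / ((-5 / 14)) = -97.43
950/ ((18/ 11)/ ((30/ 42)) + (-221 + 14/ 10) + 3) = -52250/ 11787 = -4.43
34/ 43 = 0.79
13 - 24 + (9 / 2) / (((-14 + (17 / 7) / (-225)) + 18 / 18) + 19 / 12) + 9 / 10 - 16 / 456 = -432063061 / 41036010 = -10.53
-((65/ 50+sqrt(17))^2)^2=-4642361/ 10000 - 24297 * sqrt(17)/ 250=-864.95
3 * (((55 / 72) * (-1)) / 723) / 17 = -55 / 294984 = -0.00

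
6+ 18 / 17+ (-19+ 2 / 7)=-1387 / 119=-11.66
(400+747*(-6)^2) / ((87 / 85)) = 26664.60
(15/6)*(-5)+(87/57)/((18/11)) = -1978/171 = -11.57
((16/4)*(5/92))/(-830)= -1/3818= -0.00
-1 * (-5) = 5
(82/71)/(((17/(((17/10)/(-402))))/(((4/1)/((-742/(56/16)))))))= 41/7563630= 0.00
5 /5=1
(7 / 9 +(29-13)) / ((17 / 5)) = 755 / 153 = 4.93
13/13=1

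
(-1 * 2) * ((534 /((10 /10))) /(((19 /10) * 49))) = -10680 /931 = -11.47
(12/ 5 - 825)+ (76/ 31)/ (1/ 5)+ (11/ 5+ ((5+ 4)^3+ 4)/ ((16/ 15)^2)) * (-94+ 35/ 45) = -21810302281/ 357120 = -61072.76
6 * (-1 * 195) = -1170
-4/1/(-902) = 2/451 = 0.00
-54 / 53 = -1.02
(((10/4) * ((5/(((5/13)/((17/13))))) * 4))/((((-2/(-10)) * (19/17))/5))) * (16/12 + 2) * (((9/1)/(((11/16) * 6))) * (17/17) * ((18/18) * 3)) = 82966.51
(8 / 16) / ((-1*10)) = -1 / 20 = -0.05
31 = 31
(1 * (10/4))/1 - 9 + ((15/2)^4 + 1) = 50537/16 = 3158.56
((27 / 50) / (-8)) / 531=-3 / 23600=-0.00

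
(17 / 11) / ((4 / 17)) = 289 / 44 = 6.57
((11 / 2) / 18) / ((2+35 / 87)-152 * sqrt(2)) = -0.00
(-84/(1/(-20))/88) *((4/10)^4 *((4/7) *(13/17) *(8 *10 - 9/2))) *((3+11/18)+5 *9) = 439712/561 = 783.80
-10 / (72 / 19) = -95 / 36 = -2.64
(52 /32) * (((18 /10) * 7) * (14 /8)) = 5733 /160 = 35.83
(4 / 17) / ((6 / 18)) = 12 / 17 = 0.71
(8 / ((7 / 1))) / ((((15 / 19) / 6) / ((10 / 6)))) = 304 / 21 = 14.48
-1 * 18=-18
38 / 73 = 0.52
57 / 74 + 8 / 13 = 1333 / 962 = 1.39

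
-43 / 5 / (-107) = 43 / 535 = 0.08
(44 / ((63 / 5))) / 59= 220 / 3717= 0.06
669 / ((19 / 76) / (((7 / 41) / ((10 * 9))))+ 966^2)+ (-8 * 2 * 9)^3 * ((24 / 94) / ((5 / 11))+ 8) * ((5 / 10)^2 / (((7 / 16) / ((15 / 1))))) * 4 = -1255969384279331774 / 1432907847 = -876517905.12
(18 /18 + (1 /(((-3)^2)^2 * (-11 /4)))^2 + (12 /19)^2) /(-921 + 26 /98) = -19644868369 /12929841405756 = -0.00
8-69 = -61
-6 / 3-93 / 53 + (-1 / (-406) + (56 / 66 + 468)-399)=46934537 / 710094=66.10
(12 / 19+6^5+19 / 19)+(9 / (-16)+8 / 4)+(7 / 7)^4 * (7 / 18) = 21284597 / 2736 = 7779.46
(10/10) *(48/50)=24/25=0.96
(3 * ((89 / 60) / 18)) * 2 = 89 / 180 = 0.49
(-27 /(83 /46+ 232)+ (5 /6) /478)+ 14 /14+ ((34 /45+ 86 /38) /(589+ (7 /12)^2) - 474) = -10939367811257 /23122317900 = -473.11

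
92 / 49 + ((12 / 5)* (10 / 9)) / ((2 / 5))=1256 / 147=8.54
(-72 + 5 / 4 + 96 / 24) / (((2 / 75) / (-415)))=8310375 / 8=1038796.88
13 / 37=0.35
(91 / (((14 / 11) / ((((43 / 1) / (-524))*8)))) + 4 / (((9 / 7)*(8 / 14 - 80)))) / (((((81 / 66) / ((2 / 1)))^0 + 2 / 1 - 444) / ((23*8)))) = 1416582512 / 72271521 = 19.60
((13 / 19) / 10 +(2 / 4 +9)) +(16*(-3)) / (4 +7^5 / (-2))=9.57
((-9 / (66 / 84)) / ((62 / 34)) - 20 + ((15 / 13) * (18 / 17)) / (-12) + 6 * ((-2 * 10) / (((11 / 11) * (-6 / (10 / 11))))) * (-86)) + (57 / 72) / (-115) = -1590.03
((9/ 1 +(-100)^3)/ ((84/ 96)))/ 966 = -3999964/ 3381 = -1183.07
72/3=24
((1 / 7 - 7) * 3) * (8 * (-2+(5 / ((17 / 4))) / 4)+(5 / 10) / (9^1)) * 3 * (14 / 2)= 99816 / 17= 5871.53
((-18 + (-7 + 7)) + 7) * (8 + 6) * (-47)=7238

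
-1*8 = -8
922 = 922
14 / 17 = 0.82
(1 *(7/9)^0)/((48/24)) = 1/2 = 0.50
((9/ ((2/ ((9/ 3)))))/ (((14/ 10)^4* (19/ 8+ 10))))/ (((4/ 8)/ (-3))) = -45000/ 26411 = -1.70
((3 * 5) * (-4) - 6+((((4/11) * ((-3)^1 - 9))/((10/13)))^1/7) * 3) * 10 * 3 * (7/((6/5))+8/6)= -14712.70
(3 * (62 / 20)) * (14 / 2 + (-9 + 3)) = 93 / 10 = 9.30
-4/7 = -0.57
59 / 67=0.88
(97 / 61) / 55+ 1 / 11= 402 / 3355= 0.12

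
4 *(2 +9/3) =20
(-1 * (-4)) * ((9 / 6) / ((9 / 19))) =38 / 3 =12.67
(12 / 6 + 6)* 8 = 64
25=25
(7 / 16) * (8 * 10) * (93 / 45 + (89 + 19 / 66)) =70343 / 22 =3197.41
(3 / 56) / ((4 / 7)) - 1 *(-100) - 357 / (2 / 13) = -71053 / 32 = -2220.41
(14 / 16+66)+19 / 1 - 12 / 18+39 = 124.21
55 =55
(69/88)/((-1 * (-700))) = 69/61600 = 0.00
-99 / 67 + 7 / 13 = -818 / 871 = -0.94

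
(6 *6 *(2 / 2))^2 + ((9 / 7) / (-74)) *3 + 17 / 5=3365311 / 2590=1299.35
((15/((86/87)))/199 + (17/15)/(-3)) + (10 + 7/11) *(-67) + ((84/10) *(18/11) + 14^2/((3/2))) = -4816226237/8471430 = -568.53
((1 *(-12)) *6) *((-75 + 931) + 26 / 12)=-61788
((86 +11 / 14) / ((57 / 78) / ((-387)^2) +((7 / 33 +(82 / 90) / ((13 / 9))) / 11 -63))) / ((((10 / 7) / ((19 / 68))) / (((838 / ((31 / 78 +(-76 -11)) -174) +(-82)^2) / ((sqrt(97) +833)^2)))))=-365335276056718837545 / 139765669032347266056704 +51590171925022185* sqrt(97) / 8221509943079250944512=-0.00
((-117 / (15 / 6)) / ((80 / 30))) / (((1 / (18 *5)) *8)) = -3159 / 16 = -197.44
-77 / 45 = -1.71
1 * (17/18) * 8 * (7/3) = 476/27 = 17.63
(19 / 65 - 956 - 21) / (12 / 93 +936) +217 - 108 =101819317 / 943150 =107.96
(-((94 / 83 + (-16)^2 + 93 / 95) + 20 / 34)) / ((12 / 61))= -2115321583 / 1608540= -1315.06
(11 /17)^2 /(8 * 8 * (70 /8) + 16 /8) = 121 /162418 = 0.00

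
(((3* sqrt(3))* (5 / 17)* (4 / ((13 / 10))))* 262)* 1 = 157200* sqrt(3) / 221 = 1232.03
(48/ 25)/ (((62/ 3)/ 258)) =18576/ 775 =23.97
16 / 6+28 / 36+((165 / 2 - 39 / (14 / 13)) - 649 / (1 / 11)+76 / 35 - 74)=-2255746 / 315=-7161.10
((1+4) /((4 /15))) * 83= 6225 /4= 1556.25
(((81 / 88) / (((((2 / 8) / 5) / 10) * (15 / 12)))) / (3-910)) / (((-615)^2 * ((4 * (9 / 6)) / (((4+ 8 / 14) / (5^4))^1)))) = -192 / 366872996875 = -0.00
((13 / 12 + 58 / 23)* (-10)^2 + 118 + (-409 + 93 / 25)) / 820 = 126317 / 1414500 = 0.09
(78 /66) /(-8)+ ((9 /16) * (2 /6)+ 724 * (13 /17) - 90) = 1387351 /2992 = 463.69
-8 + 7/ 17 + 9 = 24/ 17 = 1.41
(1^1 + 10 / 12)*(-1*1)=-11 / 6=-1.83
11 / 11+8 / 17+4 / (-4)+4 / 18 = 106 / 153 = 0.69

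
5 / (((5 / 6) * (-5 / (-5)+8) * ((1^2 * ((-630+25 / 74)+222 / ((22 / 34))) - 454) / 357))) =-193732 / 602825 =-0.32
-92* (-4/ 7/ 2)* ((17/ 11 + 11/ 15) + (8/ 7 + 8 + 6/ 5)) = 2682352/ 8085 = 331.77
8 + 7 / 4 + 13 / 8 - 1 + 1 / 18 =751 / 72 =10.43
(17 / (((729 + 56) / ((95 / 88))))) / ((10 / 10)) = 323 / 13816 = 0.02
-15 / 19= -0.79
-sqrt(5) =-2.24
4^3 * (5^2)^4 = 25000000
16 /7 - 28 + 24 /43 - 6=-9378 /301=-31.16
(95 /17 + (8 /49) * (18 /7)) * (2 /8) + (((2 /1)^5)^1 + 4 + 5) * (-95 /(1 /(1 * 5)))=-19473.50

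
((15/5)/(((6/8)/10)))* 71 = 2840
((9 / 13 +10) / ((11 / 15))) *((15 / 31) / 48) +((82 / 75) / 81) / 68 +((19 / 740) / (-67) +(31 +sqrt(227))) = sqrt(227) +565591420829681 / 18158896126800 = 46.21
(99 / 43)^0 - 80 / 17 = -63 / 17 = -3.71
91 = 91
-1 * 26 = -26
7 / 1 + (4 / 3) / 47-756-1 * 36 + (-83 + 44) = -116180 / 141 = -823.97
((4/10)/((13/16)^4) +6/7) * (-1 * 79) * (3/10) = -210258579/4998175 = -42.07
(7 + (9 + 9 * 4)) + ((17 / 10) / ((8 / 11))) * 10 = 603 / 8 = 75.38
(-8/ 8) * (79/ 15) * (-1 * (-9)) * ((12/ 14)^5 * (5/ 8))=-230364/ 16807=-13.71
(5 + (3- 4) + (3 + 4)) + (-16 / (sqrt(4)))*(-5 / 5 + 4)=-13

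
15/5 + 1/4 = 13/4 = 3.25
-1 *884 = -884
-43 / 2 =-21.50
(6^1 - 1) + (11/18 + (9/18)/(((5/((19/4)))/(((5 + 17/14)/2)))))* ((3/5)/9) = 777037/151200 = 5.14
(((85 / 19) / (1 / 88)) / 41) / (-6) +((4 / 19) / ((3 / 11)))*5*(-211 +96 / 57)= -11981200 / 14801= -809.49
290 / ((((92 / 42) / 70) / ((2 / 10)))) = 42630 / 23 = 1853.48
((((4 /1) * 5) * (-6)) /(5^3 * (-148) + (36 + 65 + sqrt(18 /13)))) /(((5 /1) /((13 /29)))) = 104 * sqrt(26) /14180360695 + 8291816 /14180360695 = 0.00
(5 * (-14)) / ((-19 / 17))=1190 / 19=62.63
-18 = -18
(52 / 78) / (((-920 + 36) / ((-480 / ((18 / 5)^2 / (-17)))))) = -500 / 1053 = -0.47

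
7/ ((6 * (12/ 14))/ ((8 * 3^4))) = 882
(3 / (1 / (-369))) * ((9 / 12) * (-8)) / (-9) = -738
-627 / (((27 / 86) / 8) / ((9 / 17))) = -143792 / 17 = -8458.35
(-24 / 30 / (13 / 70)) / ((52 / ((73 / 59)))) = -1022 / 9971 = -0.10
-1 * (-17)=17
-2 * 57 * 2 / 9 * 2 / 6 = -76 / 9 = -8.44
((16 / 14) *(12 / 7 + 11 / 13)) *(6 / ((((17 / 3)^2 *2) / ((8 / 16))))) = 0.14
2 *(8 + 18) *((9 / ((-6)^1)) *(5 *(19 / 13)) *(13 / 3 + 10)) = -8170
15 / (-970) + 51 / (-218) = -2637 / 10573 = -0.25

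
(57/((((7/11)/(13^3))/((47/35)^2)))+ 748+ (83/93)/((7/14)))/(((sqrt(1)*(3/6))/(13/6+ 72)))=25239626194217/478485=52749043.74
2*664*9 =11952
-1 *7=-7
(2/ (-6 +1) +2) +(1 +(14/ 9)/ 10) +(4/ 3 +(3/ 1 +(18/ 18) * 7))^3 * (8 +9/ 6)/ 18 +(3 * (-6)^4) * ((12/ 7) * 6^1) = 346679966/ 8505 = 40761.90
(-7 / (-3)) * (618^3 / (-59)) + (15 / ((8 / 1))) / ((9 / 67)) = -13217606027 / 1416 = -9334467.53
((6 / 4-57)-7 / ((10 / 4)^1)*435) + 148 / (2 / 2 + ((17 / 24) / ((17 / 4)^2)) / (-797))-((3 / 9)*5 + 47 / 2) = -140305652 / 121935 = -1150.66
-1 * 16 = -16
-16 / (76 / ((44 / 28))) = -44 / 133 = -0.33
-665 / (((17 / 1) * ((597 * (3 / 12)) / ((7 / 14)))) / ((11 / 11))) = -1330 / 10149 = -0.13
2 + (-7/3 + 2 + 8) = 29/3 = 9.67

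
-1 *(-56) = 56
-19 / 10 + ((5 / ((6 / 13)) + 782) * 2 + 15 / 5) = 47603 / 30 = 1586.77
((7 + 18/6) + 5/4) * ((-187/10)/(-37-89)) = 187/112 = 1.67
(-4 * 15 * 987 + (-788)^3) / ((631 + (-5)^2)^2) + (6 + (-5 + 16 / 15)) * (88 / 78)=-71422607629 / 62936640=-1134.83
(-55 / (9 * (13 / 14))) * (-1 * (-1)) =-770 / 117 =-6.58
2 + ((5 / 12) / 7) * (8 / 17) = 724 / 357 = 2.03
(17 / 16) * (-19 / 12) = -323 / 192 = -1.68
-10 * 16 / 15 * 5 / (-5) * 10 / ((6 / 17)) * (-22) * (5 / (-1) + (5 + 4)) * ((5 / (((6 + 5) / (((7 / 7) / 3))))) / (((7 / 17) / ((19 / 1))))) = -35142400 / 189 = -185938.62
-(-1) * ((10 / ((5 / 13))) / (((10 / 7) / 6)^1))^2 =298116 / 25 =11924.64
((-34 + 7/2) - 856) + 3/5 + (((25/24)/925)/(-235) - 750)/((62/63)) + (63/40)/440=-1563613310913/948798400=-1647.99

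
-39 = -39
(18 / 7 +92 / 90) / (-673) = -1132 / 211995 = -0.01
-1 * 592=-592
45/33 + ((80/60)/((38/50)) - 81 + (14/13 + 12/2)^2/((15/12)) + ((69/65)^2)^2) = -409034019133/11192341875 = -36.55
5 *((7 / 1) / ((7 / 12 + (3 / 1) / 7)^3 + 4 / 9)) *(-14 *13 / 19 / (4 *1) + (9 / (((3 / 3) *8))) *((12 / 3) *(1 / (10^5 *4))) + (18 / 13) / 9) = -28705251489579 / 541886507500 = -52.97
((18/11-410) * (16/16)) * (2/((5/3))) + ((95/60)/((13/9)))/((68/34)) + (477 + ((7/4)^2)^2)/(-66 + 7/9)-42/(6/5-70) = -2293123972641/4620112640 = -496.34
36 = 36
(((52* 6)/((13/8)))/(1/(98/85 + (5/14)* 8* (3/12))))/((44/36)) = 174528/595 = 293.32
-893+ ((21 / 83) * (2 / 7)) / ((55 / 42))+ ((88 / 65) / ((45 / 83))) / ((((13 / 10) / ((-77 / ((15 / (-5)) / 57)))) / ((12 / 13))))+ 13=10314605668 / 6017583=1714.08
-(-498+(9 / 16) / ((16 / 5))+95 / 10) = 488.32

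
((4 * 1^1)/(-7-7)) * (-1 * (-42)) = -12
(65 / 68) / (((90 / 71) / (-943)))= -711.10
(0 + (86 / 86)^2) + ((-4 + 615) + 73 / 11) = 6805 / 11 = 618.64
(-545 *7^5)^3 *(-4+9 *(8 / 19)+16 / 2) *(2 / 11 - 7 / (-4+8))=1962053845985863994361375 / 209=9387817444908440164408.49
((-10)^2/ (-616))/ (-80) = 0.00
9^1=9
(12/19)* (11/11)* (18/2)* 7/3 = 252/19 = 13.26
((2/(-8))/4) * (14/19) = -7/152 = -0.05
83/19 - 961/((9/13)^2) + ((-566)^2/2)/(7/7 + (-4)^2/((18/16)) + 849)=-10865104933/5985171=-1815.34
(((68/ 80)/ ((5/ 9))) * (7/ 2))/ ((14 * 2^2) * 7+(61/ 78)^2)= 0.01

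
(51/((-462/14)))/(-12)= 17/132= 0.13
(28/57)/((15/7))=196/855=0.23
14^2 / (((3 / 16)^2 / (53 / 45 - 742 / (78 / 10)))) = -2757723136 / 5265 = -523784.07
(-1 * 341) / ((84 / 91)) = -4433 / 12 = -369.42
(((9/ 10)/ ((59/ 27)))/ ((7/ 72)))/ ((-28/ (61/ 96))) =-44469/ 462560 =-0.10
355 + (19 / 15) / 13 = 69244 / 195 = 355.10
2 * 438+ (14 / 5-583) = 1479 / 5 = 295.80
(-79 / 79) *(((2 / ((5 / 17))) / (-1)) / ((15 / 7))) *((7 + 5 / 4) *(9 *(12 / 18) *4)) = 15708 / 25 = 628.32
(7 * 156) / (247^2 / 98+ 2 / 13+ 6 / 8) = 2782416 / 1588537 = 1.75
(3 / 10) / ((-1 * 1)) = -3 / 10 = -0.30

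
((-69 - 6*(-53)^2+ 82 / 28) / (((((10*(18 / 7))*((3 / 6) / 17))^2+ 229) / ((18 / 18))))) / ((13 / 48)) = -11501046312 / 42262597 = -272.13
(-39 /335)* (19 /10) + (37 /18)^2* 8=9112279 /271350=33.58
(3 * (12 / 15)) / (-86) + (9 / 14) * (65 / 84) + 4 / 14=63653 / 84280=0.76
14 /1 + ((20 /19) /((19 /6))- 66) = -18652 /361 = -51.67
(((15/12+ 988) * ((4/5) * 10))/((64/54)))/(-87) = -35613/464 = -76.75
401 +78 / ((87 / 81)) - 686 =-6159 / 29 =-212.38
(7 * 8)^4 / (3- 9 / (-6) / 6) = 39337984 / 13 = 3025998.77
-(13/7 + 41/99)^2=-2477476/480249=-5.16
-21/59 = -0.36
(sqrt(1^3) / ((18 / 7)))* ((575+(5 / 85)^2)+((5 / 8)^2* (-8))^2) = 75711223 / 332928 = 227.41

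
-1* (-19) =19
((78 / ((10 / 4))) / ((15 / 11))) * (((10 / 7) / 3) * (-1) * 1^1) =-1144 / 105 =-10.90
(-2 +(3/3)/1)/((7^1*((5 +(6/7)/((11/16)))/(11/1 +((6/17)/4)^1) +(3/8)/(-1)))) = -2552/3365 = -0.76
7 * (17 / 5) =119 / 5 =23.80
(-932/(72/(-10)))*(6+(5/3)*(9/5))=1165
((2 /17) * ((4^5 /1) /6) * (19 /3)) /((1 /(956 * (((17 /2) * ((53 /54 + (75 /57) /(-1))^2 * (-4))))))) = -57585891328 /124659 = -461947.32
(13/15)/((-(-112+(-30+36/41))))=533/86790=0.01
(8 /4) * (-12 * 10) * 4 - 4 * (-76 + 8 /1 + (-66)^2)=-18112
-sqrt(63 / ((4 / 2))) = -3 * sqrt(14) / 2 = -5.61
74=74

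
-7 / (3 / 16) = -112 / 3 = -37.33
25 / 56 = 0.45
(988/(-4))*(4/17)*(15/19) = -780/17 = -45.88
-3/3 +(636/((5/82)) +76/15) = 156517/15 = 10434.47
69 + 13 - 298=-216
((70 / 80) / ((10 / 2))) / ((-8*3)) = -7 / 960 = -0.01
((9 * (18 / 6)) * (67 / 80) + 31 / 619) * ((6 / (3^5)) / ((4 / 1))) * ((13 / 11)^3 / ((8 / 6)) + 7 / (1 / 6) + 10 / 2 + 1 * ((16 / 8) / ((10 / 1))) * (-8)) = 1393277983253 / 213552028800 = 6.52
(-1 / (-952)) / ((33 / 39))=13 / 10472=0.00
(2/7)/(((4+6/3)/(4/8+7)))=0.36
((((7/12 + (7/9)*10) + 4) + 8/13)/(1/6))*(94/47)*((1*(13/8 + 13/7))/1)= 30365/56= 542.23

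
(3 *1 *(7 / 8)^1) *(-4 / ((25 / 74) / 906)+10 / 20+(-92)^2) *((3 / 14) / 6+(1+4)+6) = -104868729 / 1600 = -65542.96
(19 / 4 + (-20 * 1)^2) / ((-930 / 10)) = -4.35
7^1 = 7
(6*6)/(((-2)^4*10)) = 9/40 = 0.22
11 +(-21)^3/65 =-8546/65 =-131.48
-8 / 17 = -0.47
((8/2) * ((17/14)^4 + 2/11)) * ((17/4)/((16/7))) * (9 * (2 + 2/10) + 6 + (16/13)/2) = 29059488407/62782720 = 462.86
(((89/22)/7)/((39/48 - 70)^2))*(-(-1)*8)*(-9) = -91136/10484397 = -0.01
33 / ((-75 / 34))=-14.96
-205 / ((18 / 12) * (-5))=82 / 3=27.33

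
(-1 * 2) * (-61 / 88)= 61 / 44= 1.39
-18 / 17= -1.06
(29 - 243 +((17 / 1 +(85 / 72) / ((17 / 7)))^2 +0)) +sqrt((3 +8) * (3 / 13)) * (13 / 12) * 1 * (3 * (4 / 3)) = sqrt(429) / 3 +475705 / 5184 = 98.67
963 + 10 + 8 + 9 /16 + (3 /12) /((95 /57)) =78537 /80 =981.71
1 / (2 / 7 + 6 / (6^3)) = 252 / 79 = 3.19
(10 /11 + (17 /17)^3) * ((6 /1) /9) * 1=14 /11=1.27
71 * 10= 710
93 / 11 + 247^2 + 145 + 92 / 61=41041019 / 671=61163.96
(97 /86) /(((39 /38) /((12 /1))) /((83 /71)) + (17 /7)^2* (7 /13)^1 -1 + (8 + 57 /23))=1280656468 /14450863757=0.09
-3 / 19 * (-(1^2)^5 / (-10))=-3 / 190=-0.02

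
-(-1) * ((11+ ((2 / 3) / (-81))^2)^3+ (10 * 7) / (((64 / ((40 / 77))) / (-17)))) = 11970527293904438483 / 9059209812164556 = 1321.37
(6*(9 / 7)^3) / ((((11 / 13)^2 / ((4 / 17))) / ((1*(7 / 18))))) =164268 / 100793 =1.63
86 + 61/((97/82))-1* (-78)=20910/97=215.57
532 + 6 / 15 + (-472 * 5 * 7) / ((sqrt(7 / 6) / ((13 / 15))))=2662 / 5 - 6136 * sqrt(42) / 3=-12722.87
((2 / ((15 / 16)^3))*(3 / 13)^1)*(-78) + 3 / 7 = -113563 / 2625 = -43.26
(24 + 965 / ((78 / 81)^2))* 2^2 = 719709 / 169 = 4258.63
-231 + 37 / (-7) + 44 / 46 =-37888 / 161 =-235.33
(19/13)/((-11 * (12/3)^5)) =-0.00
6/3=2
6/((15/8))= 16/5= 3.20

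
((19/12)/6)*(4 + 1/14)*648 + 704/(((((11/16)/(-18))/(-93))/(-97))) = -2327841261/14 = -166274375.79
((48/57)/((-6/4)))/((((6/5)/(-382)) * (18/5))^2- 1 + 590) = -0.00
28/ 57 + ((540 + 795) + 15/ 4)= 305347/ 228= 1339.24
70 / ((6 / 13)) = 455 / 3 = 151.67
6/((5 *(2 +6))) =3/20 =0.15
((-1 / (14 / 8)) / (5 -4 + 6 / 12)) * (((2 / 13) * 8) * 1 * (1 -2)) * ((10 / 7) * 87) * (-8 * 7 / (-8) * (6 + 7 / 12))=733120 / 273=2685.42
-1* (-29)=29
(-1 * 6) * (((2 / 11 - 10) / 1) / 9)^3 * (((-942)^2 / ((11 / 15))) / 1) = 9425780.29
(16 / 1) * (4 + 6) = 160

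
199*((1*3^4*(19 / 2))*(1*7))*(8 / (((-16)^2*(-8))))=-2143827 / 512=-4187.16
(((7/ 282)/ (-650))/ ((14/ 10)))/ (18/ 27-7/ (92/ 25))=23/ 1041755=0.00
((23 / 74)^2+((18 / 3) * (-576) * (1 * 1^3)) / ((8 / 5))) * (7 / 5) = -82793417 / 27380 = -3023.86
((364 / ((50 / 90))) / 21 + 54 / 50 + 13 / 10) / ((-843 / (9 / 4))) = -5037 / 56200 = -0.09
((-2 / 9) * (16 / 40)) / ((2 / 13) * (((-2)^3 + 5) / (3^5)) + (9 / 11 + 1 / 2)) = -10296 / 152465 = -0.07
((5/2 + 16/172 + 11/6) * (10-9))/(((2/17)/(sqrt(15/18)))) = 34.35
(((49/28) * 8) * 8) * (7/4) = 196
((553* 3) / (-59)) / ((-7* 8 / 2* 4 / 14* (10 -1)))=553 / 1416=0.39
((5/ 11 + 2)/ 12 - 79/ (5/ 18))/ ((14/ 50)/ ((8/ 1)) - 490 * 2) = 69470/ 239547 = 0.29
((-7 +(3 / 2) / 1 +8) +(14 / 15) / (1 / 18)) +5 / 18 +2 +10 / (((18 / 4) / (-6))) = 371 / 45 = 8.24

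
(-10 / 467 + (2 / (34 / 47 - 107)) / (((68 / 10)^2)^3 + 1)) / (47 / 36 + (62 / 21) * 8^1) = -432120902943520 / 502975171838656077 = -0.00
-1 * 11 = -11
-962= -962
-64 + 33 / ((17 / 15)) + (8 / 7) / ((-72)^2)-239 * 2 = -39549367 / 77112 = -512.88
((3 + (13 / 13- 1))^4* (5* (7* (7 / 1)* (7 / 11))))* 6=833490 / 11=75771.82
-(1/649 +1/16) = -665/10384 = -0.06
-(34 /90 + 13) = -602 /45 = -13.38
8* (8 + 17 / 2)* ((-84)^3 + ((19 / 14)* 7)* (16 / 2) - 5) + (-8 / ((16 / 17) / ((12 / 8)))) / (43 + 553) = -186494493555 / 2384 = -78227556.02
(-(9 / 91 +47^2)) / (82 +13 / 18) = -3618504 / 135499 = -26.71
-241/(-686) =241/686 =0.35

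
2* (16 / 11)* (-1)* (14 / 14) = -32 / 11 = -2.91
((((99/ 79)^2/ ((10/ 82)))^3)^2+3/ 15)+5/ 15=12631263092178855724338784248250123/ 2769914579609725939755046875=4560163.40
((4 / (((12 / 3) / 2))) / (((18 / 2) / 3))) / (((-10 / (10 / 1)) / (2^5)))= -21.33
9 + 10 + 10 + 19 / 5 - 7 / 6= 949 / 30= 31.63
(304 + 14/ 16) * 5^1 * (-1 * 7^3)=-4182885/ 8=-522860.62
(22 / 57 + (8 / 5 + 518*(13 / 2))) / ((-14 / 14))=-960161 / 285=-3368.99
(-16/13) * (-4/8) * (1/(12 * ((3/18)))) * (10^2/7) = 400/91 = 4.40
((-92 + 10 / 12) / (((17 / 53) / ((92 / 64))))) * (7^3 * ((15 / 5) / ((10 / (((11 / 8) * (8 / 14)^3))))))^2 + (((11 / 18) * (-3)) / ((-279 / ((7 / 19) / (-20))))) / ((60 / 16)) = -284759.83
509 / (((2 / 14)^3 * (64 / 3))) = 523761 / 64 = 8183.77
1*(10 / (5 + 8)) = 10 / 13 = 0.77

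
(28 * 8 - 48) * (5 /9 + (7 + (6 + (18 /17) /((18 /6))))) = 374528 /153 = 2447.90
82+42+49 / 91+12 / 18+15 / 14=68947 / 546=126.28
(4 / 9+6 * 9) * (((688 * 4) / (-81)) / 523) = -1348480 / 381267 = -3.54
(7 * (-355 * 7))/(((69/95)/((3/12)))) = -5987.41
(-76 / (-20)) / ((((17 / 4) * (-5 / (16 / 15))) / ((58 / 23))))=-70528 / 146625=-0.48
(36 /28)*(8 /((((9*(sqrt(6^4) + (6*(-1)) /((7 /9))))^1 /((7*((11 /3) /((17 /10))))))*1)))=0.61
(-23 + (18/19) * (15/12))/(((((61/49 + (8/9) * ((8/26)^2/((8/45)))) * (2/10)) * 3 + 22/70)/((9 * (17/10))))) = -1050337197/4233200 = -248.12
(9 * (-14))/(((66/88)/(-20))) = 3360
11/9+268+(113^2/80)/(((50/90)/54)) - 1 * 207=28037803/1800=15576.56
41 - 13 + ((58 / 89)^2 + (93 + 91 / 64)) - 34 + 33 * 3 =95227691 / 506944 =187.85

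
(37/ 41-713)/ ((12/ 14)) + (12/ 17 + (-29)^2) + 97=75224/ 697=107.93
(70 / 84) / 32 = 5 / 192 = 0.03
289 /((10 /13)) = 3757 /10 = 375.70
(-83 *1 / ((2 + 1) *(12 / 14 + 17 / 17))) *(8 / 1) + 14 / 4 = -9023 / 78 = -115.68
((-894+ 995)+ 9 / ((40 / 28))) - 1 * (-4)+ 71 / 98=27446 / 245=112.02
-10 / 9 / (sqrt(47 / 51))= -10 * sqrt(2397) / 423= -1.16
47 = 47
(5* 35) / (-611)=-0.29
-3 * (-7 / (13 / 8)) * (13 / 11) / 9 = 1.70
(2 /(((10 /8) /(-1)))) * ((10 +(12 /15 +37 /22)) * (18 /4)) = -24714 /275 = -89.87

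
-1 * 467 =-467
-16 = -16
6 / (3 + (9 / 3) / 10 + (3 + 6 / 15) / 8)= 240 / 149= 1.61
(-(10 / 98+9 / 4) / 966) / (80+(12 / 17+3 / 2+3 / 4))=-7837 / 267011094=-0.00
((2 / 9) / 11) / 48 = 1 / 2376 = 0.00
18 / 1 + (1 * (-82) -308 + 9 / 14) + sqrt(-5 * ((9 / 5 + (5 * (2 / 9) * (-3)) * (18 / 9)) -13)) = -5199 / 14 + 2 * sqrt(201) / 3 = -361.91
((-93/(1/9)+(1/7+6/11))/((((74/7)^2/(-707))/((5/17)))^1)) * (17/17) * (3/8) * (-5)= -351502725/120472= -2917.71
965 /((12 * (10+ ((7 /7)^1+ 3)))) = 965 /168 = 5.74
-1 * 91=-91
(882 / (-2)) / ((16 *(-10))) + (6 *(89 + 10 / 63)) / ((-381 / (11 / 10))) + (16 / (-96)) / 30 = 102943 / 85344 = 1.21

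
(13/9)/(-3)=-13/27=-0.48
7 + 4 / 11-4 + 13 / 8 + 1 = 527 / 88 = 5.99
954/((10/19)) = 9063/5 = 1812.60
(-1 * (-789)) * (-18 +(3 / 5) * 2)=-13255.20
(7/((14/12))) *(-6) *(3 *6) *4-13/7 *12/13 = -18156/7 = -2593.71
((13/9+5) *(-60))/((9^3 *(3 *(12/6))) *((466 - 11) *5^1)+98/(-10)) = -5800/149262603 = -0.00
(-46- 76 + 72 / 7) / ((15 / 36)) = -9384 / 35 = -268.11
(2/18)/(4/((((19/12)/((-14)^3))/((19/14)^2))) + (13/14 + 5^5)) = -0.00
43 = 43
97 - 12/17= 1637/17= 96.29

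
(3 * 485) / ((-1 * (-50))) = 291 / 10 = 29.10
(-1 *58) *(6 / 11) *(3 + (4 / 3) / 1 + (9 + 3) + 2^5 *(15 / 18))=-1360.36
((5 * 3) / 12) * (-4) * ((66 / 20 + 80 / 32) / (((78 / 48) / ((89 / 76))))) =-5162 / 247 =-20.90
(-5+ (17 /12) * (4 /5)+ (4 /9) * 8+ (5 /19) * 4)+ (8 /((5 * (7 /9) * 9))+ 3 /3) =11791 /5985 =1.97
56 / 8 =7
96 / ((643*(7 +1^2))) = 12 / 643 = 0.02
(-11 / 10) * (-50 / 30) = 11 / 6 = 1.83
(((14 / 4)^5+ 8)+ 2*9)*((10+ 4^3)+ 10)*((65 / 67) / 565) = 4815447 / 60568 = 79.50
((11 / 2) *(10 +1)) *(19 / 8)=2299 / 16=143.69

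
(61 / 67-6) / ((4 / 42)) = -7161 / 134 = -53.44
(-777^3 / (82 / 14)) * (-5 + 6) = -3283682031 / 41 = -80089805.63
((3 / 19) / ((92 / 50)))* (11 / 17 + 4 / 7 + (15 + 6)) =99150 / 52003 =1.91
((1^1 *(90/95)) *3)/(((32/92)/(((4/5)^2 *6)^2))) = 1430784/11875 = 120.49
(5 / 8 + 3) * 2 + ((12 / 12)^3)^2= 33 / 4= 8.25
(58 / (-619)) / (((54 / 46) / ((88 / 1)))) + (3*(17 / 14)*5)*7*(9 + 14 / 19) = 783974879 / 635094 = 1234.42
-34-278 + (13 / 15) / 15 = -70187 / 225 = -311.94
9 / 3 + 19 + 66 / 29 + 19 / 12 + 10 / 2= 10739 / 348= 30.86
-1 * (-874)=874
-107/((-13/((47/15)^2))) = 236363/2925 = 80.81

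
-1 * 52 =-52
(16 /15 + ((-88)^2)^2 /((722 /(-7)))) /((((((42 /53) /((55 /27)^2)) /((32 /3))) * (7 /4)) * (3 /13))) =-80413309.56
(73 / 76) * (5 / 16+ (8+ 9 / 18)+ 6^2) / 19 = 52341 / 23104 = 2.27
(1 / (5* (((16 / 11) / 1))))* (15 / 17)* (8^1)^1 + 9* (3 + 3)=54.97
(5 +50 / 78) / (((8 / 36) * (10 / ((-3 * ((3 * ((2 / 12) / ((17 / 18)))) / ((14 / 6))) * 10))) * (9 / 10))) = -19.20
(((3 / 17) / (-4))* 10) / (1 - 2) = 15 / 34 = 0.44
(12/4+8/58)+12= 439/29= 15.14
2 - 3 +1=0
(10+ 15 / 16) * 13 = 2275 / 16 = 142.19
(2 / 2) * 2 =2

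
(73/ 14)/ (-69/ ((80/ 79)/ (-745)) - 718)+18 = 100890170/ 5604977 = 18.00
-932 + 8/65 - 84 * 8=-104252/65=-1603.88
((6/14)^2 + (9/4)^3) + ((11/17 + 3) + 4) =1024729/53312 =19.22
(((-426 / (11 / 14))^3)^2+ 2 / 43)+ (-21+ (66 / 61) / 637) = 75190596749129509735093896977 / 2960014468411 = 25402104466568183.27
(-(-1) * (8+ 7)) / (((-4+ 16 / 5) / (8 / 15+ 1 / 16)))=-715 / 64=-11.17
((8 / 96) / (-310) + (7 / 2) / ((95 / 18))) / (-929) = -46853 / 65661720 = -0.00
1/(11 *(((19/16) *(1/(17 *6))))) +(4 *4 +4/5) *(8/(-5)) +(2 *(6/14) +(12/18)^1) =-17.55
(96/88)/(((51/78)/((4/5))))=1248/935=1.33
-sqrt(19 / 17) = -sqrt(323) / 17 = -1.06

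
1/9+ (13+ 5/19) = 2287/171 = 13.37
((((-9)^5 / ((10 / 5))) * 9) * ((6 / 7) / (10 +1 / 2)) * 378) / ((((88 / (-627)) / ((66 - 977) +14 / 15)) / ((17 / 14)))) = -63268248214611 / 980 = -64559436953.68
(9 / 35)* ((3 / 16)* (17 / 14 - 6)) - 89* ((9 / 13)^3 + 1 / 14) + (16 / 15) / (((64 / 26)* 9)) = -16775385287 / 465060960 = -36.07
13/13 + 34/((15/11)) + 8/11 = 4399/165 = 26.66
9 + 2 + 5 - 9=7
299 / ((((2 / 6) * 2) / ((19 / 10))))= 17043 / 20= 852.15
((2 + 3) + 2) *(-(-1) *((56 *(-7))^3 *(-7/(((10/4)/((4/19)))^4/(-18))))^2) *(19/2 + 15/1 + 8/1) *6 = 263839633689773294061241761792/1326840862578125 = 198847986319262.38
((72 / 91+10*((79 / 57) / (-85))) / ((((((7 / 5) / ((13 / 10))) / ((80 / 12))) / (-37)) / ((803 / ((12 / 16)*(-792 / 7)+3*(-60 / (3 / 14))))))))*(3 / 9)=41.64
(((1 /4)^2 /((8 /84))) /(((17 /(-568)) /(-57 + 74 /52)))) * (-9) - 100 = -1151015 /104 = -11067.45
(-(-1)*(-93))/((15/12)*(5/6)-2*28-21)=2232/1823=1.22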